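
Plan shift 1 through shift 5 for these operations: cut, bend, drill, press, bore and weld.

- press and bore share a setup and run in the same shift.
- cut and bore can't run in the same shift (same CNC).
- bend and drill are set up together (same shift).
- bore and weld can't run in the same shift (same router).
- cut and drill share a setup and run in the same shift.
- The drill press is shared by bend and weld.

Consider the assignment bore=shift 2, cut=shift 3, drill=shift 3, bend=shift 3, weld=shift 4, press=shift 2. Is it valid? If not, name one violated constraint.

Yes, all constraints hold

bend and drill are set up together (same shift) — holds.
cut and bore can't run in the same shift (same CNC) — holds.
cut and drill share a setup and run in the same shift — holds.
bore and weld can't run in the same shift (same router) — holds.
press and bore share a setup and run in the same shift — holds.
The drill press is shared by bend and weld — holds.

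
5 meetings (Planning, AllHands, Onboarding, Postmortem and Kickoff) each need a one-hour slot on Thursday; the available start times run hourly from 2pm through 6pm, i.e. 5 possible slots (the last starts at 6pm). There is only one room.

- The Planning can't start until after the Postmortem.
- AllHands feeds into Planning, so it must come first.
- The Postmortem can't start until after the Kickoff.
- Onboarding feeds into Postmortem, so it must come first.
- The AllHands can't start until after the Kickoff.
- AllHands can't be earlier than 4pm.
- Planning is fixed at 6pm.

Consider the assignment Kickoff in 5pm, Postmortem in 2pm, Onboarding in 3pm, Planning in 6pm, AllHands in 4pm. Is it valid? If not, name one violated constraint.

Onboarding feeds into Postmortem, so it must come first — violated.
The Planning can't start until after the Postmortem — holds.
There is only one room — holds.
The Postmortem can't start until after the Kickoff — violated.
AllHands feeds into Planning, so it must come first — holds.
The AllHands can't start until after the Kickoff — violated.
Planning is fixed at 6pm — holds.
AllHands can't be earlier than 4pm — holds.

No — it violates: The Postmortem can't start until after the Kickoff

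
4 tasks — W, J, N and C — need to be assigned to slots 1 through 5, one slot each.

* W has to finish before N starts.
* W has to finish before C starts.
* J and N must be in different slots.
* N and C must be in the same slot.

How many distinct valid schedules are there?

Splitting on W: it can be 1 (16), 2 (12), 3 (8), 4 (4). Listing each branch's schedules as (J, N, C):
W=1: (1,2,2) (1,3,3) (1,4,4) (1,5,5) (2,3,3) (2,4,4) (2,5,5) (3,2,2) (3,4,4) (3,5,5) (4,2,2) (4,3,3) (4,5,5) (5,2,2) (5,3,3) (5,4,4) — 16.
W=2: (1,3,3) (1,4,4) (1,5,5) (2,3,3) (2,4,4) (2,5,5) (3,4,4) (3,5,5) (4,3,3) (4,5,5) (5,3,3) (5,4,4) — 12.
W=3: (1,4,4) (1,5,5) (2,4,4) (2,5,5) (3,4,4) (3,5,5) (4,5,5) (5,4,4) — 8.
W=4: (1,5,5) (2,5,5) (3,5,5) (4,5,5) — 4.
Summing: 16 + 12 + 8 + 4 = 40.

40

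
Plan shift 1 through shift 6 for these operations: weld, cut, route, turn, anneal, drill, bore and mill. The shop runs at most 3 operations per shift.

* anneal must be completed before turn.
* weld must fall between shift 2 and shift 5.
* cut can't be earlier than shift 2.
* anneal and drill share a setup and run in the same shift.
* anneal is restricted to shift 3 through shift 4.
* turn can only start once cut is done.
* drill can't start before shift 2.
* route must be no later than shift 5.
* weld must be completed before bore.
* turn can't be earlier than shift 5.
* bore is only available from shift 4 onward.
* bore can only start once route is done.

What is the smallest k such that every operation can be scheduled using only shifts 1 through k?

5 shifts

The precedence chain requires at least 2 distinct shifts.
With at most 3 per shift and 8 operations, at least 3 shifts are needed.
turn can't be placed before shift 5, so the schedule must run through at least shift 5.
5 works (last occupied shift: shift 5): for example mill -> shift 1, anneal -> shift 3, turn -> shift 5, route -> shift 1, drill -> shift 3, weld -> shift 2, cut -> shift 2, bore -> shift 4.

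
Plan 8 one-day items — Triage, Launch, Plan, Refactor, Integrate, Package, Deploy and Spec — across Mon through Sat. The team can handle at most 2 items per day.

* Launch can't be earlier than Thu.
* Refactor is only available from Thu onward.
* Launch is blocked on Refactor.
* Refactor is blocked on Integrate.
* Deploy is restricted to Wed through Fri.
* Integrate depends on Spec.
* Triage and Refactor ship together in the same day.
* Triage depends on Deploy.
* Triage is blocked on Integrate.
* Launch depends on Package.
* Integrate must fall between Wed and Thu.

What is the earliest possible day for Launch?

Launch is available from Thu; precedence pushes Launch to at least Fri.
Launch at Fri is achievable: Triage -> Thu; Integrate -> Wed; Refactor -> Thu; Deploy -> Wed; Package -> Mon; Launch -> Fri; Plan -> Tue; Spec -> Mon.

Fri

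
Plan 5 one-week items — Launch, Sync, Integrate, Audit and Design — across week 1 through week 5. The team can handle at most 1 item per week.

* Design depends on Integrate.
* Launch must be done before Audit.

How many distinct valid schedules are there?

30

Splitting on Launch: it can be week 1 (12), week 2 (9), week 3 (6), week 4 (3). Listing each branch's schedules as (Sync, Integrate, Audit, Design) by week number:
Launch=week 1: (2,3,4,5) (2,3,5,4) (2,4,3,5) (3,2,4,5) (3,2,5,4) (3,4,2,5) (4,2,3,5) (4,2,5,3) (4,3,2,5) (5,2,3,4) (5,2,4,3) (5,3,2,4) — 12.
Launch=week 2: (1,3,4,5) (1,3,5,4) (1,4,3,5) (3,1,4,5) (3,1,5,4) (4,1,3,5) (4,1,5,3) (5,1,3,4) (5,1,4,3) — 9.
Launch=week 3: (1,2,4,5) (1,2,5,4) (2,1,4,5) (2,1,5,4) (4,1,5,2) (5,1,4,2) — 6.
Launch=week 4: (1,2,5,3) (2,1,5,3) (3,1,5,2) — 3.
Summing: 12 + 9 + 6 + 3 = 30.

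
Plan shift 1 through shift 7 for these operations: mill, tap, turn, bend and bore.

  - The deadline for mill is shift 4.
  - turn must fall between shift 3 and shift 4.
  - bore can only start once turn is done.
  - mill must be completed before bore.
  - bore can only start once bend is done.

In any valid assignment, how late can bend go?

shift 6

Downstream work caps bend at shift 6.
bend at shift 6 is achievable: turn in shift 3, bend in shift 6, tap in shift 1, mill in shift 1, bore in shift 7.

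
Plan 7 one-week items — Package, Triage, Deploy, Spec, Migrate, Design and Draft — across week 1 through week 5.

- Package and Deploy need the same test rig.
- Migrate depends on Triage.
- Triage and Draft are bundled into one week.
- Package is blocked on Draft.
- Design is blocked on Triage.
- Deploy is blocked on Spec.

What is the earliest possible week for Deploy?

week 2

Precedence pushes Deploy to at least week 2.
Deploy at week 2 is achievable: Triage=week 1; Package=week 3; Design=week 2; Deploy=week 2; Migrate=week 2; Spec=week 1; Draft=week 1.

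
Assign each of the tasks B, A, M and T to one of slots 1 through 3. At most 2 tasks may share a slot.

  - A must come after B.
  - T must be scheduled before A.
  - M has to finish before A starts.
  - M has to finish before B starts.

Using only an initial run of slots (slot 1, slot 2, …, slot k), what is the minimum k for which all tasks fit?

3

The precedence chain requires at least 3 distinct slots.
With at most 2 per slot and 4 tasks, at least 2 slots are needed.
3 works (last occupied slot: 3): for example M=1; B=2; T=1; A=3.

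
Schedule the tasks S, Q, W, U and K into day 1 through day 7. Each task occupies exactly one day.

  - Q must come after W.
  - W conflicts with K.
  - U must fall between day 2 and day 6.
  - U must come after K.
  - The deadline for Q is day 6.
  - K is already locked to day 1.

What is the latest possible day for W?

day 5

Downstream work caps W at day 5.
W at day 5 is achievable: S -> day 1, W -> day 5, U -> day 2, Q -> day 6, K -> day 1.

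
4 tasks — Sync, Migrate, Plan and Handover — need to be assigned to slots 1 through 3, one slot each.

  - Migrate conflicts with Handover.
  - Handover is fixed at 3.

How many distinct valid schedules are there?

18

Splitting on Sync: it can be 1 (6), 2 (6), 3 (6). Listing each branch's schedules as (Migrate, Plan, Handover):
Sync=1: (1,1,3) (1,2,3) (1,3,3) (2,1,3) (2,2,3) (2,3,3) — 6.
Sync=2: (1,1,3) (1,2,3) (1,3,3) (2,1,3) (2,2,3) (2,3,3) — 6.
Sync=3: (1,1,3) (1,2,3) (1,3,3) (2,1,3) (2,2,3) (2,3,3) — 6.
Summing: 6 + 6 + 6 = 18.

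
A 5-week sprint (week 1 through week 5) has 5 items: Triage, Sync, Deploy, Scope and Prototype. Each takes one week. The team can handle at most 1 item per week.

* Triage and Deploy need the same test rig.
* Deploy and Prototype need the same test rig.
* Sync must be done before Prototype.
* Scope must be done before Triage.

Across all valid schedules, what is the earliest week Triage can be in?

week 2

Precedence pushes Triage to at least week 2.
Triage at week 2 is achievable: Scope in week 1, Deploy in week 5, Sync in week 3, Triage in week 2, Prototype in week 4.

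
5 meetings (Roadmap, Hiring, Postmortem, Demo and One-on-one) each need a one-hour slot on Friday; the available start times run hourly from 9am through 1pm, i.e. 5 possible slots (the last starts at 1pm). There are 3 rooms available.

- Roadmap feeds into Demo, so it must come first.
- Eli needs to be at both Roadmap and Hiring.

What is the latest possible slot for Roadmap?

12pm

Downstream work caps Roadmap at 12pm.
Roadmap at 12pm is achievable: Postmortem in 9am, Hiring in 9am, Demo in 1pm, Roadmap in 12pm, One-on-one in 9am.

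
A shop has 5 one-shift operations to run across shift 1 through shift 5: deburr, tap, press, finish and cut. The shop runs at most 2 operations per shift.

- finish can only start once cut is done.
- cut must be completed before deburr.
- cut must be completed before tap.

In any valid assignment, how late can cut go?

Downstream work caps cut at shift 4.
cut at shift 3 is achievable: deburr=shift 4, cut=shift 3, tap=shift 4, press=shift 1, finish=shift 5.
Nothing later works — the capacity limit rule out every shift after shift 3.

shift 3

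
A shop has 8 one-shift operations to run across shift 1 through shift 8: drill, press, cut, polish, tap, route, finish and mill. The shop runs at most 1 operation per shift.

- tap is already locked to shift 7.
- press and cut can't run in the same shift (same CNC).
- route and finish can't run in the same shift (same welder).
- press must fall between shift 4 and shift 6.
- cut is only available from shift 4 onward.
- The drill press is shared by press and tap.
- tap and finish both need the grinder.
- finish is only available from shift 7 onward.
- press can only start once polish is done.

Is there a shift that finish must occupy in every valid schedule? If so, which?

shift 8

finish's window is shift 7–shift 8.
tap is fixed at shift 7, and finish can't share a shift with tap.
So finish must be shift 8.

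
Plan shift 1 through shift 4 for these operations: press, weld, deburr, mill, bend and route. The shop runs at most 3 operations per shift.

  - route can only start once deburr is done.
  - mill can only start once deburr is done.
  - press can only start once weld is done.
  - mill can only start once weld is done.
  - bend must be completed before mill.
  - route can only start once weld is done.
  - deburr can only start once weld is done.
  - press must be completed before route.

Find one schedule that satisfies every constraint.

mill in shift 3; route in shift 3; bend in shift 1; press in shift 2; weld in shift 1; deburr in shift 2

Checking: weld(shift 1) before mill(shift 3); deburr(shift 2) before mill(shift 3); deburr(shift 2) before route(shift 3); weld(shift 1) before deburr(shift 2); weld(shift 1) before press(shift 2); press(shift 2) before route(shift 3); weld(shift 1) before route(shift 3); bend(shift 1) before mill(shift 3); max 2 per shift (cap 3).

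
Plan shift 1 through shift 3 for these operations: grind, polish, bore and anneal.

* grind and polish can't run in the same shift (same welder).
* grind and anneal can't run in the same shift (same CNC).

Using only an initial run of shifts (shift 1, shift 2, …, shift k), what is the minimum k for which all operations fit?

2 shifts

Could 1 shift be enough, i.e. nothing placed later than shift 1? No: anneal can't share with grind (shift 1) → nothing is left.
So 1 shift is not enough.
2 works (last occupied shift: shift 2): for example grind in shift 1, polish in shift 2, anneal in shift 2, bore in shift 1.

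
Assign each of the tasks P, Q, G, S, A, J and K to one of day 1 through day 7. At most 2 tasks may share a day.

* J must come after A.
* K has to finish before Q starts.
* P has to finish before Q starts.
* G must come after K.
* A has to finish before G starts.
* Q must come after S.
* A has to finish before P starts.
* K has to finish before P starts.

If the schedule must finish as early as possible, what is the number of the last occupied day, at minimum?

The precedence chain requires at least 3 distinct days.
With at most 2 per day and 7 tasks, at least 4 days are needed.
4 works (last occupied day: day 4): for example Q=day 3; A=day 1; S=day 2; P=day 2; J=day 4; K=day 1; G=day 3.

day 4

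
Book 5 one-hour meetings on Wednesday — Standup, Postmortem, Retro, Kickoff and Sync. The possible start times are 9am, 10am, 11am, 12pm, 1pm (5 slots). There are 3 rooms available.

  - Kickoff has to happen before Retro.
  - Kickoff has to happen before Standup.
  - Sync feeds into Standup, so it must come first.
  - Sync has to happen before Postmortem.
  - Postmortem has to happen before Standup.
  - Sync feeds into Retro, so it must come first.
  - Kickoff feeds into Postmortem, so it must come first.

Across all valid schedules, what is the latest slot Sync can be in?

11am

Downstream work caps Sync at 11am.
Sync at 11am is achievable: Kickoff=9am, Standup=1pm, Postmortem=12pm, Sync=11am, Retro=12pm.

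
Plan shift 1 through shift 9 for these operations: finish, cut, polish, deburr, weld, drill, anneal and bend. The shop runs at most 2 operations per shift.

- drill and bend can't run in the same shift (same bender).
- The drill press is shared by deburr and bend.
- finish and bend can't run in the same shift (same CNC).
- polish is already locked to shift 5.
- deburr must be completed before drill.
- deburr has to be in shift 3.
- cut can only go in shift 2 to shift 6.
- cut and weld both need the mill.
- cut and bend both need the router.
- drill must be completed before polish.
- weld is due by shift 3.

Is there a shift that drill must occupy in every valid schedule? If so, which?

shift 4

deburr is fixed at shift 3 and must come before drill, so drill is at least shift 4.
polish is fixed at shift 5 and must come after drill, so drill is at most shift 4.
So drill must be shift 4.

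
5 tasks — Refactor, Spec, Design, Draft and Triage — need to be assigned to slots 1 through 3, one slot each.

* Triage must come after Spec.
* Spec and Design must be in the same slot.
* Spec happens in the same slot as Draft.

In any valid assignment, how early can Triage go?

Precedence pushes Triage to at least 2.
Triage at 2 is achievable: Refactor -> 1, Triage -> 2, Design -> 1, Draft -> 1, Spec -> 1.

2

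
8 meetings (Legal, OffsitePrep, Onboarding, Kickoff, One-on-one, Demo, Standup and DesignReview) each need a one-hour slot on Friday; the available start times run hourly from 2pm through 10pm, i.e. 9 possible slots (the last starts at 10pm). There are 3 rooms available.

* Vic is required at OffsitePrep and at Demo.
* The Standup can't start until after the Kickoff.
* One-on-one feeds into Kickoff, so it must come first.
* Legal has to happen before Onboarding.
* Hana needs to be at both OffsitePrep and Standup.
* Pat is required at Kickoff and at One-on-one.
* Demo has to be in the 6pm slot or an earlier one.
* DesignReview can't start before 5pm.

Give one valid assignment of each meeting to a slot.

Demo=2pm; Kickoff=3pm; Onboarding=3pm; Standup=4pm; One-on-one=2pm; OffsitePrep=3pm; Legal=2pm; DesignReview=5pm

Checking: Legal(2pm) before Onboarding(3pm); Kickoff(3pm) before Standup(4pm); One-on-one(2pm) before Kickoff(3pm); OffsitePrep(3pm) != Demo(2pm); Kickoff(3pm) != One-on-one(2pm); OffsitePrep(3pm) != Standup(4pm); Demo=2pm in [2pm,6pm]; DesignReview=5pm in [5pm,10pm]; max 3 per slot (cap 3).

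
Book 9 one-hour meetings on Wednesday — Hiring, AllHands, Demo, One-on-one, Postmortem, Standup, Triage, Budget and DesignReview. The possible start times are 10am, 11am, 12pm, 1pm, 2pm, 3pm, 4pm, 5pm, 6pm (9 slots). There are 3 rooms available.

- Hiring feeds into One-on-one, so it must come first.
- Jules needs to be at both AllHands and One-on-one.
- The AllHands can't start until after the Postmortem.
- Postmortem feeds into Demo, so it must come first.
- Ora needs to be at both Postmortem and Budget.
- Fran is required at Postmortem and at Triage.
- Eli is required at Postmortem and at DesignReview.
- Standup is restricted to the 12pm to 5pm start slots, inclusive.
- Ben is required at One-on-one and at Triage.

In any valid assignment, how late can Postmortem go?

Downstream work caps Postmortem at 5pm.
Postmortem at 5pm is achievable: Standup=12pm, AllHands=6pm, Budget=10am, Hiring=10am, Triage=10am, Demo=6pm, DesignReview=11am, Postmortem=5pm, One-on-one=11am.

5pm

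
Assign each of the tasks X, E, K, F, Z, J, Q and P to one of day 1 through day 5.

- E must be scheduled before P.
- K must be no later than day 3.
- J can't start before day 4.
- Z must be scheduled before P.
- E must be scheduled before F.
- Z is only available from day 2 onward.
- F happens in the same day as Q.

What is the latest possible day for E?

Downstream work caps E at day 4.
E at day 4 is achievable: K in day 1; Z in day 2; Q in day 5; F in day 5; X in day 1; E in day 4; J in day 4; P in day 5.

day 4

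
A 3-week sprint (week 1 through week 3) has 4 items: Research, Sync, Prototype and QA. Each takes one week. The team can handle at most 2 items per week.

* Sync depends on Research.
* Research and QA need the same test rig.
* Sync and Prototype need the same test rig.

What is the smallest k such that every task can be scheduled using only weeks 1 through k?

2

The precedence chain requires at least 2 distinct weeks.
With at most 2 per week and 4 tasks, at least 2 weeks are needed.
2 works (last occupied week: week 2): for example Prototype in week 1, QA in week 2, Sync in week 2, Research in week 1.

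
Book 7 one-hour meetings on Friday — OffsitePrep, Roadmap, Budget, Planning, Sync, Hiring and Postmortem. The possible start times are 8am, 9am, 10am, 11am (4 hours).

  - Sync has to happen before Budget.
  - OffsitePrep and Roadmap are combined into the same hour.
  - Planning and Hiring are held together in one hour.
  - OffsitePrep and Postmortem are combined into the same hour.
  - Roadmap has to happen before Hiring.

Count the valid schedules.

36

Splitting on OffsitePrep: it can be 8am (18), 9am (12), 10am (6). Listing each branch's schedules as (Roadmap, Budget, Planning, Sync, Hiring, Postmortem):
OffsitePrep=8am: (8am,9am,9am,8am,9am,8am) (8am,9am,10am,8am,10am,8am) (8am,9am,11am,8am,11am,8am) (8am,10am,9am,8am,9am,8am) (8am,10am,9am,9am,9am,8am) (8am,10am,10am,8am,10am,8am) (8am,10am,10am,9am,10am,8am) (8am,10am,11am,8am,11am,8am) (8am,10am,11am,9am,11am,8am) (8am,11am,9am,8am,9am,8am) (8am,11am,9am,9am,9am,8am) (8am,11am,9am,10am,9am,8am) (8am,11am,10am,8am,10am,8am) (8am,11am,10am,9am,10am,8am) (8am,11am,10am,10am,10am,8am) (8am,11am,11am,8am,11am,8am) (8am,11am,11am,9am,11am,8am) (8am,11am,11am,10am,11am,8am) — 18.
OffsitePrep=9am: (9am,9am,10am,8am,10am,9am) (9am,9am,11am,8am,11am,9am) (9am,10am,10am,8am,10am,9am) (9am,10am,10am,9am,10am,9am) (9am,10am,11am,8am,11am,9am) (9am,10am,11am,9am,11am,9am) (9am,11am,10am,8am,10am,9am) (9am,11am,10am,9am,10am,9am) (9am,11am,10am,10am,10am,9am) (9am,11am,11am,8am,11am,9am) (9am,11am,11am,9am,11am,9am) (9am,11am,11am,10am,11am,9am) — 12.
OffsitePrep=10am: (10am,9am,11am,8am,11am,10am) (10am,10am,11am,8am,11am,10am) (10am,10am,11am,9am,11am,10am) (10am,11am,11am,8am,11am,10am) (10am,11am,11am,9am,11am,10am) (10am,11am,11am,10am,11am,10am) — 6.
Summing: 18 + 12 + 6 = 36.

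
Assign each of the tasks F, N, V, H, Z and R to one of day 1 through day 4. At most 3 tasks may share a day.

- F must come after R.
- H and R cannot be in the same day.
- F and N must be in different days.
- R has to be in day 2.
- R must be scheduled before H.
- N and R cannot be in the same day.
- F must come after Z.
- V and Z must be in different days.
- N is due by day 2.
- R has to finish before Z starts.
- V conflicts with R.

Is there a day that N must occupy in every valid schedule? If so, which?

day 1

N's window is day 1–day 2.
R is fixed at day 2, and N can't share a day with R.
So N must be day 1.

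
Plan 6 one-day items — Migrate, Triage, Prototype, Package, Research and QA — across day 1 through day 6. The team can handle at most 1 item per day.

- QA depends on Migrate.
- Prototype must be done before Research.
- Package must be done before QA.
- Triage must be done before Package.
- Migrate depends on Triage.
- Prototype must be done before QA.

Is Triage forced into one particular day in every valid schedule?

Triage can be day 1 (e.g. Package in day 4, Research in day 6, Migrate in day 2, QA in day 5, Triage in day 1, Prototype in day 3) or day 2 (e.g. Research in day 6, Triage in day 2, Prototype in day 1, QA in day 5, Package in day 4, Migrate in day 3).

No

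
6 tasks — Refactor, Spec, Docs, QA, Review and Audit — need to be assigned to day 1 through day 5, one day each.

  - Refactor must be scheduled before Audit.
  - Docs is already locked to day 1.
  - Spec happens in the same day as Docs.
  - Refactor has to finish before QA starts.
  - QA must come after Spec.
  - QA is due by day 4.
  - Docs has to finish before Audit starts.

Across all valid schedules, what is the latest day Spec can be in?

Spec must be in the same day as Docs, which can't be after day 1, so Spec is at most day 1.
Spec at day 1 is achievable: Review -> day 1, Spec -> day 1, Audit -> day 2, Docs -> day 1, Refactor -> day 1, QA -> day 2.

day 1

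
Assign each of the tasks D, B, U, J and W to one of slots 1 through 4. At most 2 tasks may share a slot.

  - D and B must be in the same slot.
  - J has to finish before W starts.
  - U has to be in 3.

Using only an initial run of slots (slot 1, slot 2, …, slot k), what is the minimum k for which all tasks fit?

The precedence chain requires at least 2 distinct slots.
With at most 2 per slot and 5 tasks, at least 3 slots are needed.
U can't be placed before 3, so the schedule must run through at least slot 3.
3 works (last occupied slot: 3): for example J in 1, W in 3, D in 2, U in 3, B in 2.

3 slots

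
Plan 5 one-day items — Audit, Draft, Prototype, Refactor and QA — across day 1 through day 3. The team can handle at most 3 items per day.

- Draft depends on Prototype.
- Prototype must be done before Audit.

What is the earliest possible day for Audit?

Precedence pushes Audit to at least day 2.
Audit at day 2 is achievable: QA=day 1; Refactor=day 1; Audit=day 2; Draft=day 2; Prototype=day 1.

day 2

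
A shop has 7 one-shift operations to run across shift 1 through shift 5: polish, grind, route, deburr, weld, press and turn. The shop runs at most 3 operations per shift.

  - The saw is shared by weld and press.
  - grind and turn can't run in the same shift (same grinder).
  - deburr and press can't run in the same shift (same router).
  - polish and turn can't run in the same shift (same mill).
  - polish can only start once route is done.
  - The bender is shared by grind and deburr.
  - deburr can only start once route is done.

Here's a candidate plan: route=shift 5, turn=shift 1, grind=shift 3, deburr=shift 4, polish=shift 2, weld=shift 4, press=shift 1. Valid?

The bender is shared by grind and deburr — holds.
The shop runs at most 3 operations per shift — holds.
polish and turn can't run in the same shift (same mill) — holds.
deburr and press can't run in the same shift (same router) — holds.
polish can only start once route is done — violated.
deburr can only start once route is done — violated.
The saw is shared by weld and press — holds.
grind and turn can't run in the same shift (same grinder) — holds.

Invalid. polish can only start once route is done.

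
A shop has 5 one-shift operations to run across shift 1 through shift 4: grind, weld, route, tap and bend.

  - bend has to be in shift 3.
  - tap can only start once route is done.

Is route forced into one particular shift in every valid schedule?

route can be shift 1 (e.g. bend -> shift 3; grind -> shift 1; weld -> shift 1; route -> shift 1; tap -> shift 2) or shift 2 (e.g. route in shift 2, bend in shift 3, tap in shift 3, grind in shift 1, weld in shift 1).

No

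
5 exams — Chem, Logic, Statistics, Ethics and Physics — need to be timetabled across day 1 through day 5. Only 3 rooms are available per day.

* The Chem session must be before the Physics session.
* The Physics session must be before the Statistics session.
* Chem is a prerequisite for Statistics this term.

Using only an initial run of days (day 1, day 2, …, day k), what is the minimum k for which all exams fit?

The precedence chain requires at least 3 distinct days.
With at most 3 per day and 5 exams, at least 2 days are needed.
3 works (last occupied day: day 3): for example Statistics=day 3, Ethics=day 1, Physics=day 2, Chem=day 1, Logic=day 1.

3 days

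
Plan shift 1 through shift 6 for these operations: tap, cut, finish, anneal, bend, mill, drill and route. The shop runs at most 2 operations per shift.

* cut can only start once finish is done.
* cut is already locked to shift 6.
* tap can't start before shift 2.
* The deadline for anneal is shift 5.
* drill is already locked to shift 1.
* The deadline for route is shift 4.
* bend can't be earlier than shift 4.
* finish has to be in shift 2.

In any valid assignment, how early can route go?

shift 1

Route's own window allows nothing later than shift 4.
route at shift 1 is achievable: finish in shift 2; cut in shift 6; route in shift 1; tap in shift 2; bend in shift 4; mill in shift 3; drill in shift 1; anneal in shift 3.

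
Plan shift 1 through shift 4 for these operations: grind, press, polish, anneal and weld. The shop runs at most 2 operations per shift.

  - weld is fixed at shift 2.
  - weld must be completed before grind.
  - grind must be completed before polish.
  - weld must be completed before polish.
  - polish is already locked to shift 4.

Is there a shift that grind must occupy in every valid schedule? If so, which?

shift 3

weld is fixed at shift 2 and must come before grind, so grind is at least shift 3.
polish is fixed at shift 4 and must come after grind, so grind is at most shift 3.
So grind must be shift 3.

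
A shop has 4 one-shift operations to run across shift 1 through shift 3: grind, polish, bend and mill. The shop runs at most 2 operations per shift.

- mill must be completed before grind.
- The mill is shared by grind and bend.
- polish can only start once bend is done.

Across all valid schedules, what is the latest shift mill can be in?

Downstream work caps mill at shift 2.
mill at shift 2 is achievable: polish -> shift 2; bend -> shift 1; grind -> shift 3; mill -> shift 2.

shift 2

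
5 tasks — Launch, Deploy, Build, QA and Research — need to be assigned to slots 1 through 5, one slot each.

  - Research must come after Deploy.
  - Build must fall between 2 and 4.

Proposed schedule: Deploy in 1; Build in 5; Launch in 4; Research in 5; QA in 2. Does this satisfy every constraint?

Invalid. Build must fall between 2 and 4.

Build must fall between 2 and 4 — violated.
Research must come after Deploy — holds.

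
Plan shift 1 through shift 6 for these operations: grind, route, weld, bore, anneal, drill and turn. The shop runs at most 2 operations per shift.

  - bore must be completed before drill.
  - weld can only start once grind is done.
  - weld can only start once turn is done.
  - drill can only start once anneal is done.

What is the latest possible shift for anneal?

shift 5

Downstream work caps anneal at shift 5.
anneal at shift 5 is achievable: anneal in shift 5; turn in shift 1; weld in shift 2; grind in shift 1; route in shift 3; bore in shift 2; drill in shift 6.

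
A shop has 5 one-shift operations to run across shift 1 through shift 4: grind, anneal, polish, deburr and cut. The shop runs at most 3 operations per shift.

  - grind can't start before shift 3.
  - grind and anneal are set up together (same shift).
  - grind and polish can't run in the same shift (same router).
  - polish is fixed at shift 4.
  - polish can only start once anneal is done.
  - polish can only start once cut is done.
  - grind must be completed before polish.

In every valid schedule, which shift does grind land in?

shift 3

grind's window is shift 3–shift 4.
polish is fixed at shift 4, and grind can't share a shift with polish.
So grind must be shift 3.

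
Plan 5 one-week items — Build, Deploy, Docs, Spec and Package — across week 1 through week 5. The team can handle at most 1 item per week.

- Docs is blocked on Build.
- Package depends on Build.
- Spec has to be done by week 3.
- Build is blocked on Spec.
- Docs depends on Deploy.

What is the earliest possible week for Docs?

week 4

Precedence pushes Docs to at least week 3.
Docs at week 4 is achievable: Build=week 2, Package=week 5, Docs=week 4, Deploy=week 3, Spec=week 1.
Nothing earlier works — the capacity limit rule out every week before week 4.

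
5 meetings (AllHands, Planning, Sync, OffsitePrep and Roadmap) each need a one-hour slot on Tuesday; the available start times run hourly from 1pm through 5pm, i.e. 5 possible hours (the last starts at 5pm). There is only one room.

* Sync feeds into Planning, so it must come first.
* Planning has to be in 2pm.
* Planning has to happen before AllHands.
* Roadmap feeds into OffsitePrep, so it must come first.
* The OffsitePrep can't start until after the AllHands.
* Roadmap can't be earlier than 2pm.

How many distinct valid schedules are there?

2

Enumerating: Roadmap=3pm, Planning=2pm, OffsitePrep=5pm, AllHands=4pm, Sync=1pm | AllHands -> 3pm, OffsitePrep -> 5pm, Sync -> 1pm, Planning -> 2pm, Roadmap -> 4pm.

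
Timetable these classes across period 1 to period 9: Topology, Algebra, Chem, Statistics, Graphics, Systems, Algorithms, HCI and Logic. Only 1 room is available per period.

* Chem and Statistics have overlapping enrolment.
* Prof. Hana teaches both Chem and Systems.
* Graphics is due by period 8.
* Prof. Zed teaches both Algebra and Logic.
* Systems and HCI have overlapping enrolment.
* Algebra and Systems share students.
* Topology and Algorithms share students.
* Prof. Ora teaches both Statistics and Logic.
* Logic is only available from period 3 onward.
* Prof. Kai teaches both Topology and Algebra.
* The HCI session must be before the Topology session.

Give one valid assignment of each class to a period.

Graphics in period 1; Algebra in period 5; Chem in period 6; Topology in period 4; Algorithms in period 9; HCI in period 2; Logic in period 3; Systems in period 8; Statistics in period 7

Checking: HCI(period 2) before Topology(period 4); Topology(period 4) != Algorithms(period 9); Algebra(period 5) != Systems(period 8); Chem(period 6) != Systems(period 8); Chem(period 6) != Statistics(period 7); Systems(period 8) != HCI(period 2); Algebra(period 5) != Logic(period 3); Statistics(period 7) != Logic(period 3); Topology(period 4) != Algebra(period 5); Logic=period 3 in [period 3,period 9]; Graphics=period 1 in [period 1,period 8]; max 1 per period (cap 1).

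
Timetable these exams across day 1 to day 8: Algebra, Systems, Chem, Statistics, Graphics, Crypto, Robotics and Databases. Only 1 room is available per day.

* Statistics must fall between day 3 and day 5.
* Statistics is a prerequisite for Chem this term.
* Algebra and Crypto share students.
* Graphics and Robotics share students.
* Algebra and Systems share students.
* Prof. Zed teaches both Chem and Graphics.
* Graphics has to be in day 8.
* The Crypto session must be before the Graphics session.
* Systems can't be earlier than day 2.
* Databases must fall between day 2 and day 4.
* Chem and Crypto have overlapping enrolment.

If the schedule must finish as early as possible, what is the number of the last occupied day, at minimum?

8

The precedence chain requires at least 2 distinct days.
With at most 1 per day and 8 exams, at least 8 days are needed.
Graphics can't be placed before day 8, so the schedule must run through at least day 8.
8 works (last occupied day: day 8): for example Statistics in day 3; Robotics in day 7; Graphics in day 8; Algebra in day 6; Systems in day 4; Chem in day 5; Crypto in day 1; Databases in day 2.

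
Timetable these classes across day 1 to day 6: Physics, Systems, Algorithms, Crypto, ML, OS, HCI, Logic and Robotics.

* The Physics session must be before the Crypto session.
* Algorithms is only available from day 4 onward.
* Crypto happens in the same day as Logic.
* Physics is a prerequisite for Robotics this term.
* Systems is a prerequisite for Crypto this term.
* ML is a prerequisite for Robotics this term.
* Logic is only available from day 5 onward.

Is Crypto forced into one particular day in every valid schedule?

No

Crypto can be day 5 (e.g. OS -> day 1, Robotics -> day 2, HCI -> day 1, Algorithms -> day 4, Systems -> day 1, Logic -> day 5, ML -> day 1, Physics -> day 1, Crypto -> day 5) or day 6 (e.g. Systems -> day 1; Robotics -> day 2; Algorithms -> day 4; Logic -> day 6; HCI -> day 1; ML -> day 1; OS -> day 1; Physics -> day 1; Crypto -> day 6).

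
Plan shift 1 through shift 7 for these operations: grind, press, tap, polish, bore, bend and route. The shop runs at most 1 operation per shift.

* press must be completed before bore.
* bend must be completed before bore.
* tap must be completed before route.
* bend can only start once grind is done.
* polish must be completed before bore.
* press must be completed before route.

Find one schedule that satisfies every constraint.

tap=shift 6, polish=shift 4, press=shift 1, route=shift 7, grind=shift 2, bore=shift 5, bend=shift 3

Checking: press(shift 1) before bore(shift 5); press(shift 1) before route(shift 7); tap(shift 6) before route(shift 7); bend(shift 3) before bore(shift 5); grind(shift 2) before bend(shift 3); polish(shift 4) before bore(shift 5); max 1 per shift (cap 1).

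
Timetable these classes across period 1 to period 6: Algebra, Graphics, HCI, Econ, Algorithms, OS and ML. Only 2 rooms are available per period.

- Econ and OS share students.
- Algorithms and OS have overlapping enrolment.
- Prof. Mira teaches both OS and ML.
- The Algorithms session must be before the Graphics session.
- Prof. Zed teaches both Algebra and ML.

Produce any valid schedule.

Algorithms in period 1; Graphics in period 2; ML in period 3; HCI in period 2; OS in period 4; Algebra in period 1; Econ in period 3

Checking: Algorithms(period 1) before Graphics(period 2); Econ(period 3) != OS(period 4); OS(period 4) != ML(period 3); Algorithms(period 1) != OS(period 4); Algebra(period 1) != ML(period 3); max 2 per period (cap 2).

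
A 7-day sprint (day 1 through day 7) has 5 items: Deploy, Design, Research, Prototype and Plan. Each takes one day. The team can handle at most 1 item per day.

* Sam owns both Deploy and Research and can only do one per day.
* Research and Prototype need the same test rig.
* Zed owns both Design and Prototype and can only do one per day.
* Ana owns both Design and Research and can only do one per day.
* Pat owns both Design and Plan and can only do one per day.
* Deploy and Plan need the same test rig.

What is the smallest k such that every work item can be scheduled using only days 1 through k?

With at most 1 per day and 5 work items, at least 5 days are needed.
5 works (last occupied day: day 5): for example Research -> day 3, Deploy -> day 1, Prototype -> day 4, Plan -> day 5, Design -> day 2.

5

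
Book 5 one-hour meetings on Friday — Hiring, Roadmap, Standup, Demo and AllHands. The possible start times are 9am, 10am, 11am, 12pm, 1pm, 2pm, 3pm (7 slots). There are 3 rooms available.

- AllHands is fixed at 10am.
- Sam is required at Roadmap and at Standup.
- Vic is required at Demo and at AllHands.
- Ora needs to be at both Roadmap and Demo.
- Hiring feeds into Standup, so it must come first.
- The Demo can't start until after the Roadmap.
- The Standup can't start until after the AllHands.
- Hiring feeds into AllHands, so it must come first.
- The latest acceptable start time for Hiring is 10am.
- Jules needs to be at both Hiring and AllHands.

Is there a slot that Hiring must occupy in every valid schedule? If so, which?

Hiring's window is 9am–10am.
AllHands is fixed at 10am, and Hiring can't share a slot with AllHands.
So Hiring must be 9am.

9am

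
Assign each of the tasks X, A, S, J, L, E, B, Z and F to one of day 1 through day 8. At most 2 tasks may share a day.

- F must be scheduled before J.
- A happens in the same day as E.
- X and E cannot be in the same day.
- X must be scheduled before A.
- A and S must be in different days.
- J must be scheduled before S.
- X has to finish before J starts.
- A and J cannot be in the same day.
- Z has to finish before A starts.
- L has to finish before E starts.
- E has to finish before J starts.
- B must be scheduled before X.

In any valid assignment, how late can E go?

E must be in the same day as A, which can't be before day 3, so E is at least day 3; downstream work caps E at day 6.
E at day 6 is achievable: E in day 6, X in day 2, J in day 7, L in day 1, Z in day 2, F in day 3, S in day 8, A in day 6, B in day 1.

day 6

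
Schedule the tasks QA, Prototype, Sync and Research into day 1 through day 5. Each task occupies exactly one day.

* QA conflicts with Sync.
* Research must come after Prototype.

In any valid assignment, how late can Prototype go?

day 4

Downstream work caps Prototype at day 4.
Prototype at day 4 is achievable: Research in day 5; Sync in day 2; Prototype in day 4; QA in day 1.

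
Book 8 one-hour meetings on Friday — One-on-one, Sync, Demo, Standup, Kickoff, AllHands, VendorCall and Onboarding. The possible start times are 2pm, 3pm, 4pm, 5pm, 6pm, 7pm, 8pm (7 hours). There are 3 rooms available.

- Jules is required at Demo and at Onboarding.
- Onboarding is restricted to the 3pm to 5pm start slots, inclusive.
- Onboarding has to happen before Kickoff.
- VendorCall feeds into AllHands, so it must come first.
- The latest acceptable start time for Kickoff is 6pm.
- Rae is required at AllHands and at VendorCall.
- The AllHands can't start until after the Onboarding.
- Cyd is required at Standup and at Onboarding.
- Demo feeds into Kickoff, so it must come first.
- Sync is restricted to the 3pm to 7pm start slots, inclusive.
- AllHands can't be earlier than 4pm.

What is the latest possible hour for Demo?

Downstream work caps Demo at 5pm.
Demo at 5pm is achievable: VendorCall -> 2pm; Onboarding -> 3pm; Demo -> 5pm; Sync -> 3pm; One-on-one -> 2pm; Standup -> 2pm; Kickoff -> 6pm; AllHands -> 4pm.

5pm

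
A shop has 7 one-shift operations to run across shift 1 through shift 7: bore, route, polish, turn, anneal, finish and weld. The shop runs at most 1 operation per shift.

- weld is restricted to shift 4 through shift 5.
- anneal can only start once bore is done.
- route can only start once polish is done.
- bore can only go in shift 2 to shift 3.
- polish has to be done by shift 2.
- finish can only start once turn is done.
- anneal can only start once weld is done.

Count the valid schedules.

Splitting on bore: it can be shift 2 (15), shift 3 (25). Listing each branch's schedules as (route, polish, turn, anneal, finish, weld) by shift number:
bore=shift 2: (3,1,4,6,7,5) (3,1,4,7,6,5) (3,1,5,6,7,4) (3,1,5,7,6,4) (3,1,6,5,7,4) (4,1,3,6,7,5) (4,1,3,7,6,5) (5,1,3,6,7,4) (5,1,3,7,6,4) (6,1,3,5,7,4) (6,1,3,7,4,5) (6,1,3,7,5,4) (7,1,3,5,6,4) (7,1,3,6,4,5) (7,1,3,6,5,4) — 15.
bore=shift 3: (2,1,4,6,7,5) (2,1,4,7,6,5) (2,1,5,6,7,4) (2,1,5,7,6,4) (2,1,6,5,7,4) (4,1,2,6,7,5) (4,1,2,7,6,5) (4,2,1,6,7,5) (4,2,1,7,6,5) (5,1,2,6,7,4) (5,1,2,7,6,4) (5,2,1,6,7,4) (5,2,1,7,6,4) (6,1,2,5,7,4) (6,1,2,7,4,5) (6,1,2,7,5,4) (6,2,1,5,7,4) (6,2,1,7,4,5) (6,2,1,7,5,4) (7,1,2,5,6,4) (7,1,2,6,4,5) (7,1,2,6,5,4) (7,2,1,5,6,4) (7,2,1,6,4,5) (7,2,1,6,5,4) — 25.
Summing: 15 + 25 = 40.

40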